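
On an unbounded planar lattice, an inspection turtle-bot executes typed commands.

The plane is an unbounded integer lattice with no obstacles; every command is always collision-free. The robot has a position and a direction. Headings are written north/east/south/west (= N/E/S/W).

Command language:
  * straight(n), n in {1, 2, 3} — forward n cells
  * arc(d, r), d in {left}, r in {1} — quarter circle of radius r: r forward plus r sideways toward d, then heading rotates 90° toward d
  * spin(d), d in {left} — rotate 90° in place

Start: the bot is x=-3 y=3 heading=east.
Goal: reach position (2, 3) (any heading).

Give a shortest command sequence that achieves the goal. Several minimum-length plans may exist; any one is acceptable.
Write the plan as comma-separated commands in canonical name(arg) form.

straight(2), straight(3)

from: x=-3 y=3 heading=east
step 1 (straight(2)): x=-1 y=3 heading=east
step 2 (straight(3)): x=2 y=3 heading=east
no 1-step plan works, so 2 is optimal.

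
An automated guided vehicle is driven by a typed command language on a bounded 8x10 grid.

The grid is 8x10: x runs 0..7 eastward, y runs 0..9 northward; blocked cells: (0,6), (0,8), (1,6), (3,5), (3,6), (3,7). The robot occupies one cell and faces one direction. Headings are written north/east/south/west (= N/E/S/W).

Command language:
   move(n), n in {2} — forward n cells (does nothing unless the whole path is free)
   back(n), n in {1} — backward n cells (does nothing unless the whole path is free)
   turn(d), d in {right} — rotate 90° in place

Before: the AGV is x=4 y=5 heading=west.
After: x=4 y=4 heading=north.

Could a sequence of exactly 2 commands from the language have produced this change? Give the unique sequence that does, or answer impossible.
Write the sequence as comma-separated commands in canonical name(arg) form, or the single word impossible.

key: running back(1) before turn(right) would end elsewhere — order is forced
from: x=4 y=5 heading=west
1. turn(right) → x=4 y=5 heading=north
2. back(1) → x=4 y=4 heading=north
uniquely the one of 9 2-step routes that fits.

turn(right), back(1)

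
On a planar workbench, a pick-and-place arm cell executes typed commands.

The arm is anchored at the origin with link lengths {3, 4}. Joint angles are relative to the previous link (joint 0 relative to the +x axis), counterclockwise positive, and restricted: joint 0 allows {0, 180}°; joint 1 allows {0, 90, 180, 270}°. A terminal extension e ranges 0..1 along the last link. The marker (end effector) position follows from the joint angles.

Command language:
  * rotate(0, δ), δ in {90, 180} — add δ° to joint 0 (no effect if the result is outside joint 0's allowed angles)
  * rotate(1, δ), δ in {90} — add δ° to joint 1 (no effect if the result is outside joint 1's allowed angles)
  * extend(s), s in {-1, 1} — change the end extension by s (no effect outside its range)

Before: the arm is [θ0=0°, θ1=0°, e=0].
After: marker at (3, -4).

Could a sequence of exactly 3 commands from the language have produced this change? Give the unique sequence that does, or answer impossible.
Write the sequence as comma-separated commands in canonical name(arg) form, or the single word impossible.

start: [θ0=0°, θ1=0°, e=0]
step 1 (rotate(1, 90)): [θ0=0°, θ1=90°, e=0]
step 2 (rotate(1, 90)): [θ0=0°, θ1=180°, e=0]
step 3 (rotate(1, 90)): [θ0=0°, θ1=270°, e=0]
all 125 alternatives checked — unique.

rotate(1, 90), rotate(1, 90), rotate(1, 90)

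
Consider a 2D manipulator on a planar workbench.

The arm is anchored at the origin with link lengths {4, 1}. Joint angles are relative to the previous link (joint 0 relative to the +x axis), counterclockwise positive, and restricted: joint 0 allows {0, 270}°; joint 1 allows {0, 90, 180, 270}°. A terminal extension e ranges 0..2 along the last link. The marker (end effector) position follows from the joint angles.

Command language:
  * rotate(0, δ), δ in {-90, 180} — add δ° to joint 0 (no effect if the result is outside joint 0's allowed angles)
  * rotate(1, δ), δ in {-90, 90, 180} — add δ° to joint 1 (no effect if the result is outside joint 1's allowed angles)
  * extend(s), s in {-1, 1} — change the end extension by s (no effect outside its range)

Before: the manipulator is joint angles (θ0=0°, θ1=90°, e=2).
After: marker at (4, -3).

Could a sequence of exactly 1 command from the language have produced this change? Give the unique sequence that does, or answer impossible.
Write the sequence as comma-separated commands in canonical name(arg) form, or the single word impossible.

initial: joint angles (θ0=0°, θ1=90°, e=2)
t=1 rotate(1, 180) ⇒ joint angles (θ0=0°, θ1=270°, e=2)
no other 1-command option fits: unique.

rotate(1, 180)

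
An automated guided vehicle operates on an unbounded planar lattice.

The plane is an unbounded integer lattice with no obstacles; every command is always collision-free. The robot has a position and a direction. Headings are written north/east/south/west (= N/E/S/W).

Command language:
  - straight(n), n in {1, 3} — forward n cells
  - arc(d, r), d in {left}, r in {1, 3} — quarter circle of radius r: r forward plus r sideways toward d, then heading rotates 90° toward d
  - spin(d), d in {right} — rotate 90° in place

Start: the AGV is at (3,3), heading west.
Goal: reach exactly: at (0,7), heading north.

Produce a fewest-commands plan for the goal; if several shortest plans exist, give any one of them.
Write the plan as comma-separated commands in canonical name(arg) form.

spin(right), straight(1), arc(left, 3), spin(right)

start: at (3,3), heading west
step 1 (spin(right)): at (3,3), heading north
step 2 (straight(1)): at (3,4), heading north
step 3 (arc(left, 3)): at (0,7), heading west
step 4 (spin(right)): at (0,7), heading north
nothing shorter than 4 reaches the goal.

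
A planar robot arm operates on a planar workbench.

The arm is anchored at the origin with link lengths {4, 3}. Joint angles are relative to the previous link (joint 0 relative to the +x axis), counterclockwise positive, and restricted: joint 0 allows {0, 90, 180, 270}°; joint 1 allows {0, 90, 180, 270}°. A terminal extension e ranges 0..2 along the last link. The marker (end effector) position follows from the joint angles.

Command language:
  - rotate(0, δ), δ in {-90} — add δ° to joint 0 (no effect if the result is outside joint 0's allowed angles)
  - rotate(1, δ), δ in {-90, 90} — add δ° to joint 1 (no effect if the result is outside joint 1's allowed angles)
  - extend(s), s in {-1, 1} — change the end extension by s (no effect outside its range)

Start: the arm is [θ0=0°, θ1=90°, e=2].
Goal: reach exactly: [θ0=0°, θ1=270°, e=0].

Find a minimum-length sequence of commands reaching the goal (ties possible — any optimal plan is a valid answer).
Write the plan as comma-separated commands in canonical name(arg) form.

extend(-1), extend(-1), rotate(1, -90), rotate(1, -90)

begin: [θ0=0°, θ1=90°, e=2]
t=1 extend(-1) ⇒ [θ0=0°, θ1=90°, e=1]
t=2 extend(-1) ⇒ [θ0=0°, θ1=90°, e=0]
t=3 rotate(1, -90) ⇒ [θ0=0°, θ1=0°, e=0]
t=4 rotate(1, -90) ⇒ [θ0=0°, θ1=270°, e=0]
no 3-step plan works, so 4 is optimal.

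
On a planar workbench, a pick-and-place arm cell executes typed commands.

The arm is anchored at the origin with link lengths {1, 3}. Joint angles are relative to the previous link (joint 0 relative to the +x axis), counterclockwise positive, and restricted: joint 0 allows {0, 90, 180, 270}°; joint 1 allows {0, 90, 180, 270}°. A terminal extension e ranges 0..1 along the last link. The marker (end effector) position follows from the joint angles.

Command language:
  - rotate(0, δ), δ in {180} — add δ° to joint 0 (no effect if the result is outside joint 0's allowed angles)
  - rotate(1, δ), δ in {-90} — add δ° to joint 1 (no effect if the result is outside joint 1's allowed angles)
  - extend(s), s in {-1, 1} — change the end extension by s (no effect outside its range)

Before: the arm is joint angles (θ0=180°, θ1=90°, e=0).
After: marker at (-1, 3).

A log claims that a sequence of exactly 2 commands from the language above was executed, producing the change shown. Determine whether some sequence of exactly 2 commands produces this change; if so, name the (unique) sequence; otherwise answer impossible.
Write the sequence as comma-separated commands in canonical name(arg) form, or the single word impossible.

initial: joint angles (θ0=180°, θ1=90°, e=0)
step 1 (rotate(1, -90)): joint angles (θ0=180°, θ1=0°, e=0)
step 2 (rotate(1, -90)): joint angles (θ0=180°, θ1=270°, e=0)
uniquely the one of 16 2-step routes that fits.

rotate(1, -90), rotate(1, -90)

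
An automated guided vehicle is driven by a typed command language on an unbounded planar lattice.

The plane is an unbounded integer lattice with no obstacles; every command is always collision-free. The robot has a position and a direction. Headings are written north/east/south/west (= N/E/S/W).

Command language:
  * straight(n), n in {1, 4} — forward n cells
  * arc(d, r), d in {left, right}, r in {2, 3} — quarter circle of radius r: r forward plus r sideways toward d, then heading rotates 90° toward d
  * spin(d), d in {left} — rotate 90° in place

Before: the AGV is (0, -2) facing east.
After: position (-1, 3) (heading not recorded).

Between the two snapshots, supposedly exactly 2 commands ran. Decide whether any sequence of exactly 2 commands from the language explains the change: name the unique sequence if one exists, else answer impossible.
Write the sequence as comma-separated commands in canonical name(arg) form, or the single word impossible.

arc(left, 2), arc(left, 3)

key: running arc(left, 3) before arc(left, 2) would end elsewhere — order is forced
t0: (0, -2) facing east
step 1 (arc(left, 2)): (2, 0) facing north
step 2 (arc(left, 3)): (-1, 3) facing west
all 49 alternatives checked — unique.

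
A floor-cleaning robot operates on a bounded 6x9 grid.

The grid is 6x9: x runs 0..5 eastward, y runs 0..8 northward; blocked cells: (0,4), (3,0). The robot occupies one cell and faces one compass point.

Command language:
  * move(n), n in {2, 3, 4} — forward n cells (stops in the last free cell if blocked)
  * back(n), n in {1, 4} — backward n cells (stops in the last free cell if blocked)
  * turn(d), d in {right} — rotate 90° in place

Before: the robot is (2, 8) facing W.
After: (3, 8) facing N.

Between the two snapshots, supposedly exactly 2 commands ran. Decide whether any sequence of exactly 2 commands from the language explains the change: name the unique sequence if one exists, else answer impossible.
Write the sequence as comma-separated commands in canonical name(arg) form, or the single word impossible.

key: running turn(right) before back(1) would end elsewhere — order is forced
start: (2, 8) facing W
[1] after back(1): (3, 8) facing W
[2] after turn(right): (3, 8) facing N
no rival 2-sequence matches.

back(1), turn(right)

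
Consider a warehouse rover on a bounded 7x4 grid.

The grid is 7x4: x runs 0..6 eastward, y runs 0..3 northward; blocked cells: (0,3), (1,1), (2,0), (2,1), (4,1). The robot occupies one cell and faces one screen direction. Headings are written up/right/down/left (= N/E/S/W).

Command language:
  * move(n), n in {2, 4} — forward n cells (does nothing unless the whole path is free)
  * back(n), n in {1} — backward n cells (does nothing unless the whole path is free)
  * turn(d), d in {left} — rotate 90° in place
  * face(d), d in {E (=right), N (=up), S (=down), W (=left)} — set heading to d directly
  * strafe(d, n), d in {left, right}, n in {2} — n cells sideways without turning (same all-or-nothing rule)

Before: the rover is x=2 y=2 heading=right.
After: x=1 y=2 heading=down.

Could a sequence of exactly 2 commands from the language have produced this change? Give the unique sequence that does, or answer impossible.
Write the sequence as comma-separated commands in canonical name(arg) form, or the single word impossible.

back(1), face(S)

key: order matters: swapping back(1) and face(S) lands elsewhere
t0: x=2 y=2 heading=right
step 1 (back(1)): x=1 y=2 heading=right
step 2 (face(S)): x=1 y=2 heading=down
uniquely the one of 100 2-step routes that fits.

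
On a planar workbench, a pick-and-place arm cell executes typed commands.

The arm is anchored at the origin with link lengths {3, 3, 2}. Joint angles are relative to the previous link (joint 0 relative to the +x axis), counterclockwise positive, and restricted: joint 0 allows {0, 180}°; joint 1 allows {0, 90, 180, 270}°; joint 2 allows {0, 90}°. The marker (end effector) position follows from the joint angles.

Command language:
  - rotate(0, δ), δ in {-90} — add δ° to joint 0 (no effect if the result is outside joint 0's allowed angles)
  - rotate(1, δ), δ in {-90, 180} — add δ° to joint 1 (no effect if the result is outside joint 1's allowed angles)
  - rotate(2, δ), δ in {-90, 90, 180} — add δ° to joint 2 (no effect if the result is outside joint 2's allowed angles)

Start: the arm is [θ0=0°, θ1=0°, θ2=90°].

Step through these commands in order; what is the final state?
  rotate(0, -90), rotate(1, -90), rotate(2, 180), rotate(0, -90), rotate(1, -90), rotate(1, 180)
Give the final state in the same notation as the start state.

start: [θ0=0°, θ1=0°, θ2=90°]
t=1 rotate(0, -90) ⇒ [θ0=0°, θ1=0°, θ2=90°]
t=2 rotate(1, -90) ⇒ [θ0=0°, θ1=270°, θ2=90°]
t=3 rotate(2, 180) ⇒ [θ0=0°, θ1=270°, θ2=90°]
t=4 rotate(0, -90) ⇒ [θ0=0°, θ1=270°, θ2=90°]
t=5 rotate(1, -90) ⇒ [θ0=0°, θ1=180°, θ2=90°]
t=6 rotate(1, 180) ⇒ [θ0=0°, θ1=0°, θ2=90°]

[θ0=0°, θ1=0°, θ2=90°]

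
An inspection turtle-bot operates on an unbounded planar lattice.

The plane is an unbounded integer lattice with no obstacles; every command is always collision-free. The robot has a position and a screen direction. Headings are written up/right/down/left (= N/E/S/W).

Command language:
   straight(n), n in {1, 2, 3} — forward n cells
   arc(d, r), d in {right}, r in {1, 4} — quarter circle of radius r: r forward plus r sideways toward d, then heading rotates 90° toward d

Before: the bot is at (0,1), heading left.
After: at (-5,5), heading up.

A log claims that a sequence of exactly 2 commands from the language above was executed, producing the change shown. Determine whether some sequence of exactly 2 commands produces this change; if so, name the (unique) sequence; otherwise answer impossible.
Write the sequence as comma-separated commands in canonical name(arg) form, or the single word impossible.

key: order matters: swapping straight(1) and arc(right, 4) lands elsewhere
from: at (0,1), heading left
1. straight(1) → at (-1,1), heading left
2. arc(right, 4) → at (-5,5), heading up
no rival 2-sequence matches.

straight(1), arc(right, 4)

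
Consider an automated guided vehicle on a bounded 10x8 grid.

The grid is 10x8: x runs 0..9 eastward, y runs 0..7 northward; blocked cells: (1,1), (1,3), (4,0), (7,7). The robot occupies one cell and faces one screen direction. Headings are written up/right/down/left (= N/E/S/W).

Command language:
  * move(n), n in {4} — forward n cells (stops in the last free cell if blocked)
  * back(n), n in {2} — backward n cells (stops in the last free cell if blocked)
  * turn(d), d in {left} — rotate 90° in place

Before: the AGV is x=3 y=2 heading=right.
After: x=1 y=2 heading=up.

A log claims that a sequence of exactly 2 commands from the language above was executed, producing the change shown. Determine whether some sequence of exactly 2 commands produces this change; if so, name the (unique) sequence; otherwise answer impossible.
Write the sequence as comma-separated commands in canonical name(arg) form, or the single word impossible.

back(2), turn(left)

key: order matters: swapping back(2) and turn(left) lands elsewhere
begin: x=3 y=2 heading=right
1. back(2) → x=1 y=2 heading=right
2. turn(left) → x=1 y=2 heading=up
uniquely the one of 9 2-step routes that fits.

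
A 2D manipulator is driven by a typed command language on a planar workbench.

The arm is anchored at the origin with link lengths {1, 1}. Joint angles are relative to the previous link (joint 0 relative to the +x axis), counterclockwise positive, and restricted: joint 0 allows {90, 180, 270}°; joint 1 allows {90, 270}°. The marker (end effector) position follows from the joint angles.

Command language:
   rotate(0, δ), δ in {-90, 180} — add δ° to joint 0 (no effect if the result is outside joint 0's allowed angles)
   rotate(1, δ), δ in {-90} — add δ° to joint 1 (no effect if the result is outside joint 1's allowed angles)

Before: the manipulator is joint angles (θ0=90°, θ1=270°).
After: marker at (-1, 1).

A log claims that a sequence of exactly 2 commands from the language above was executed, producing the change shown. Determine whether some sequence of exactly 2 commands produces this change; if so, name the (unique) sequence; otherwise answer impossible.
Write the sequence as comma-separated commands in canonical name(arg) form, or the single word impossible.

rotate(0, 180), rotate(0, -90)

key: running rotate(0, -90) before rotate(0, 180) would end elsewhere — order is forced
begin: joint angles (θ0=90°, θ1=270°)
t=1 rotate(0, 180) ⇒ joint angles (θ0=270°, θ1=270°)
t=2 rotate(0, -90) ⇒ joint angles (θ0=180°, θ1=270°)
all 9 alternatives checked — unique.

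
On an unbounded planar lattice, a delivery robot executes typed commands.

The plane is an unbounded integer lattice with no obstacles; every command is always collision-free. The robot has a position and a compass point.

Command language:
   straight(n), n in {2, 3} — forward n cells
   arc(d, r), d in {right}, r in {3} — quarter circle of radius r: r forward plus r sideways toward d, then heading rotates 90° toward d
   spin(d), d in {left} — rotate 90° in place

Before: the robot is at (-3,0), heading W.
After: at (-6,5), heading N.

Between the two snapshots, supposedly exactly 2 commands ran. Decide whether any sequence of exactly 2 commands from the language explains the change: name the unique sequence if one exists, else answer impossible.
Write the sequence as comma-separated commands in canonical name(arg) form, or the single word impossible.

key: position moved to (-6,5) AND the heading swung to N — translation plus rotation needed
from: at (-3,0), heading W
t=1 arc(right, 3) ⇒ at (-6,3), heading N
t=2 straight(2) ⇒ at (-6,5), heading N
no rival 2-sequence matches.

arc(right, 3), straight(2)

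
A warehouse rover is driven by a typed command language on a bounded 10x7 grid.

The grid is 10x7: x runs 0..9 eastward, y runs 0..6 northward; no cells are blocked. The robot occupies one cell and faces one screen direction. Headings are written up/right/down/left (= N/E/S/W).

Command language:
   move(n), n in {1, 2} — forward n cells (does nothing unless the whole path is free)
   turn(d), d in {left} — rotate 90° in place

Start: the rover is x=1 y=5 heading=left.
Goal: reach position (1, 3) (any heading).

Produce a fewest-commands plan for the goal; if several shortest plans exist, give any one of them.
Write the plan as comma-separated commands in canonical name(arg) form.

start: x=1 y=5 heading=left
[1] after turn(left): x=1 y=5 heading=down
[2] after move(2): x=1 y=3 heading=down
no 1-step plan works, so 2 is optimal.

turn(left), move(2)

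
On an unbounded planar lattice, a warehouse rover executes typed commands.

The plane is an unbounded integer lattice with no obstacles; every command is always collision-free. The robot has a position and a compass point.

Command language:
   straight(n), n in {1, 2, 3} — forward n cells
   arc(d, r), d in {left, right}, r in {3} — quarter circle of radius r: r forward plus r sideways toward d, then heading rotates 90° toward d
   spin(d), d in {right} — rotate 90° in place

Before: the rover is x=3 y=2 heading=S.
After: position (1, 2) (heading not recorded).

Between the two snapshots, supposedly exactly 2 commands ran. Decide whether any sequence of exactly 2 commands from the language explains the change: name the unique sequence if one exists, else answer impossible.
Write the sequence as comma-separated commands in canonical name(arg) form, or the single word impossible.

key: running straight(2) before spin(right) would end elsewhere — order is forced
from: x=3 y=2 heading=S
t=1 spin(right) ⇒ x=3 y=2 heading=W
t=2 straight(2) ⇒ x=1 y=2 heading=W
all 36 alternatives checked — unique.

spin(right), straight(2)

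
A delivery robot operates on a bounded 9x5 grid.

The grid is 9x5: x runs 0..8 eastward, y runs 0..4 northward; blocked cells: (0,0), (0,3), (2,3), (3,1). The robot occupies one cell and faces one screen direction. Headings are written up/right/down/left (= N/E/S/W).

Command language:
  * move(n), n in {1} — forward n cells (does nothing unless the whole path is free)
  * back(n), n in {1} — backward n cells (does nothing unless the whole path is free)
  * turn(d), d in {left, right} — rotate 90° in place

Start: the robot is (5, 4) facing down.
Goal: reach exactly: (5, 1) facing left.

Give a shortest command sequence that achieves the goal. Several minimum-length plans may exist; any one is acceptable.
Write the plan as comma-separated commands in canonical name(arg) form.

initial: (5, 4) facing down
t=1 move(1) ⇒ (5, 3) facing down
t=2 move(1) ⇒ (5, 2) facing down
t=3 move(1) ⇒ (5, 1) facing down
t=4 turn(right) ⇒ (5, 1) facing left
minimal: 4 command(s), checked below 4.

move(1), move(1), move(1), turn(right)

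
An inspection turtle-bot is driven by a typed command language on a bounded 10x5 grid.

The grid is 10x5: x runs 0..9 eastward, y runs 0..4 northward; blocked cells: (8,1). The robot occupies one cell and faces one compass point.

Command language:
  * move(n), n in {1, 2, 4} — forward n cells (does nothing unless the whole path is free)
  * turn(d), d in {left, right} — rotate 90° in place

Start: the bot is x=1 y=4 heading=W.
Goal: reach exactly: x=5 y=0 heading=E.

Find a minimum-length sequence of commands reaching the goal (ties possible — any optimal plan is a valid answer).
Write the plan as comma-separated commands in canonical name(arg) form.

t0: x=1 y=4 heading=W
1. turn(left) → x=1 y=4 heading=S
2. move(4) → x=1 y=0 heading=S
3. turn(left) → x=1 y=0 heading=E
4. move(4) → x=5 y=0 heading=E
minimal: 4 command(s), checked below 4.

turn(left), move(4), turn(left), move(4)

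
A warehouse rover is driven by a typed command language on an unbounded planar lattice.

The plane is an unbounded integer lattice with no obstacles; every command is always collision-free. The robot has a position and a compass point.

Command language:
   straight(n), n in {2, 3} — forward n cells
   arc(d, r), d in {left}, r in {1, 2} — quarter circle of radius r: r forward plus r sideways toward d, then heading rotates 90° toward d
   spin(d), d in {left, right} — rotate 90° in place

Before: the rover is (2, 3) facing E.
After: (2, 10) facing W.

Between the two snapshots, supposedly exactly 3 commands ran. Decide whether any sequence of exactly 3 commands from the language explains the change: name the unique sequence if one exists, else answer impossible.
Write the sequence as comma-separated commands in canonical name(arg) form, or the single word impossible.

key: position moved to (2,10) AND the heading swung to W — translation plus rotation needed
start: (2, 3) facing E
[1] after arc(left, 2): (4, 5) facing N
[2] after straight(3): (4, 8) facing N
[3] after arc(left, 2): (2, 10) facing W
no rival 3-sequence matches.

arc(left, 2), straight(3), arc(left, 2)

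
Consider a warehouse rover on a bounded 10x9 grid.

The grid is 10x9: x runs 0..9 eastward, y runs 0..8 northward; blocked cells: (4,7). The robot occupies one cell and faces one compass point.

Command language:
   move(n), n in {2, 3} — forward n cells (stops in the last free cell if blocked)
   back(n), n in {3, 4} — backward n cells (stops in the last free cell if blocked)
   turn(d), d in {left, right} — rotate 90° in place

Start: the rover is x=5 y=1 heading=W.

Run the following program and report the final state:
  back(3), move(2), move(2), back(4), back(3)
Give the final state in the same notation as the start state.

x=9 y=1 heading=W

from: x=5 y=1 heading=W
t=1 back(3) ⇒ x=8 y=1 heading=W
t=2 move(2) ⇒ x=6 y=1 heading=W
t=3 move(2) ⇒ x=4 y=1 heading=W
t=4 back(4) ⇒ x=8 y=1 heading=W
t=5 back(3) ⇒ x=9 y=1 heading=W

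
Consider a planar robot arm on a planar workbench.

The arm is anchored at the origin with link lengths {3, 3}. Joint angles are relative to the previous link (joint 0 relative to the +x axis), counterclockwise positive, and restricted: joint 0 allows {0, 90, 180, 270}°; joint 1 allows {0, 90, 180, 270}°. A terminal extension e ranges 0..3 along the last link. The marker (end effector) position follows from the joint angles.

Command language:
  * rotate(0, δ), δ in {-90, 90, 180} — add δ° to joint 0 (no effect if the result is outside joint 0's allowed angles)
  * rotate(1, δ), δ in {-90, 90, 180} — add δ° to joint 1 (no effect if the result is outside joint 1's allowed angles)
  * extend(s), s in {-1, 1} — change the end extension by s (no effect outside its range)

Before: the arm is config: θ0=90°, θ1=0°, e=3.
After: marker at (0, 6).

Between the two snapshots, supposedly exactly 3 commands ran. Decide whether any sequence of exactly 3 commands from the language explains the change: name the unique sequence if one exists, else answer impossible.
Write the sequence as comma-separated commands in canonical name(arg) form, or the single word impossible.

from: config: θ0=90°, θ1=0°, e=3
step 1 (extend(-1)): config: θ0=90°, θ1=0°, e=2
step 2 (extend(-1)): config: θ0=90°, θ1=0°, e=1
step 3 (extend(-1)): config: θ0=90°, θ1=0°, e=0
no rival 3-sequence matches.

extend(-1), extend(-1), extend(-1)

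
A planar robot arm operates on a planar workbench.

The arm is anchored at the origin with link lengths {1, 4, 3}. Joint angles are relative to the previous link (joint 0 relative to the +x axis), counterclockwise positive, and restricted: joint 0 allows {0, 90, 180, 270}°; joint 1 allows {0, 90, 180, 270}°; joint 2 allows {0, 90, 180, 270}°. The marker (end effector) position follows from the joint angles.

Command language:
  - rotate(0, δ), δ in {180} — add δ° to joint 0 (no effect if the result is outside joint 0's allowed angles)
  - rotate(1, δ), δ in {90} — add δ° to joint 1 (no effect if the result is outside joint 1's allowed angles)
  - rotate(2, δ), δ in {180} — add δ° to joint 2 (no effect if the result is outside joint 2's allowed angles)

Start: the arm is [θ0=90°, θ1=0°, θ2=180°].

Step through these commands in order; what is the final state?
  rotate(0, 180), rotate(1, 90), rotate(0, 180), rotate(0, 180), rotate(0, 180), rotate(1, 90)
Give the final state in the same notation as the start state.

[θ0=90°, θ1=180°, θ2=180°]

start: [θ0=90°, θ1=0°, θ2=180°]
1. rotate(0, 180) → [θ0=270°, θ1=0°, θ2=180°]
2. rotate(1, 90) → [θ0=270°, θ1=90°, θ2=180°]
3. rotate(0, 180) → [θ0=90°, θ1=90°, θ2=180°]
4. rotate(0, 180) → [θ0=270°, θ1=90°, θ2=180°]
5. rotate(0, 180) → [θ0=90°, θ1=90°, θ2=180°]
6. rotate(1, 90) → [θ0=90°, θ1=180°, θ2=180°]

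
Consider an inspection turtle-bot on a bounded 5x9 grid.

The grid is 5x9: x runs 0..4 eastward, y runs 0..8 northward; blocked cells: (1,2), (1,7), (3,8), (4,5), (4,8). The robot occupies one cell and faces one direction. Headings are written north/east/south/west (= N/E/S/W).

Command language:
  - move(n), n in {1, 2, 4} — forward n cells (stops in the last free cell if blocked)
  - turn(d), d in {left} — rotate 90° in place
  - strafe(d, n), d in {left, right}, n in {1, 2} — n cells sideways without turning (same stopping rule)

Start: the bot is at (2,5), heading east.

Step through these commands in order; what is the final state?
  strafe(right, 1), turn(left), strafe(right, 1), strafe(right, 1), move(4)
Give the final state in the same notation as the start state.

start: at (2,5), heading east
[1] after strafe(right, 1): at (2,4), heading east
[2] after turn(left): at (2,4), heading north
[3] after strafe(right, 1): at (3,4), heading north
[4] after strafe(right, 1): at (4,4), heading north
[5] after move(4): at (4,4), heading north

at (4,4), heading north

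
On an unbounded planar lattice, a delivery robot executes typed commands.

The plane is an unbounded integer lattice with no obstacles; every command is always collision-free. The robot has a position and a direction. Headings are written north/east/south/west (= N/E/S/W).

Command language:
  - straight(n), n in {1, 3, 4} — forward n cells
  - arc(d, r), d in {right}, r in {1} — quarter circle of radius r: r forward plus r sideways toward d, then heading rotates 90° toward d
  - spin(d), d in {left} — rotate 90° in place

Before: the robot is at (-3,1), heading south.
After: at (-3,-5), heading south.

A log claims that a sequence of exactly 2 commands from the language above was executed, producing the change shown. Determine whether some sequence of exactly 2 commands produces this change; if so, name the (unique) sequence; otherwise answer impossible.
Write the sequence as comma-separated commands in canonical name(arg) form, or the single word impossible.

straight(3), straight(3)

key: heading stays S — no command in the sequence turns
begin: at (-3,1), heading south
1. straight(3) → at (-3,-2), heading south
2. straight(3) → at (-3,-5), heading south
all 25 alternatives checked — unique.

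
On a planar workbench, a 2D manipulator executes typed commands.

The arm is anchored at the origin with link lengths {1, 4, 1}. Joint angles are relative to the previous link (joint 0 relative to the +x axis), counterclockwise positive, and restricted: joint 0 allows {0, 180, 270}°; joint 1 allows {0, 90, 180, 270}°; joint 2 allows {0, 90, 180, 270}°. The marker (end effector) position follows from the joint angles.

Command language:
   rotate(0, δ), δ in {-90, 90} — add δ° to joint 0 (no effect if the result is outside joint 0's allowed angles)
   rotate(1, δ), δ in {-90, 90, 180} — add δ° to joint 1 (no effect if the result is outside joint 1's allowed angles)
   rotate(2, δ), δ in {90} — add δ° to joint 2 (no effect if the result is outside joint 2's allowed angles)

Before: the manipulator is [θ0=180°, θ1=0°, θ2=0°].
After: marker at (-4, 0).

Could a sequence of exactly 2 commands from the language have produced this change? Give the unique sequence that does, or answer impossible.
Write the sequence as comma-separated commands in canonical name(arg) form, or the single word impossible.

t0: [θ0=180°, θ1=0°, θ2=0°]
[1] after rotate(2, 90): [θ0=180°, θ1=0°, θ2=90°]
[2] after rotate(2, 90): [θ0=180°, θ1=0°, θ2=180°]
all 36 alternatives checked — unique.

rotate(2, 90), rotate(2, 90)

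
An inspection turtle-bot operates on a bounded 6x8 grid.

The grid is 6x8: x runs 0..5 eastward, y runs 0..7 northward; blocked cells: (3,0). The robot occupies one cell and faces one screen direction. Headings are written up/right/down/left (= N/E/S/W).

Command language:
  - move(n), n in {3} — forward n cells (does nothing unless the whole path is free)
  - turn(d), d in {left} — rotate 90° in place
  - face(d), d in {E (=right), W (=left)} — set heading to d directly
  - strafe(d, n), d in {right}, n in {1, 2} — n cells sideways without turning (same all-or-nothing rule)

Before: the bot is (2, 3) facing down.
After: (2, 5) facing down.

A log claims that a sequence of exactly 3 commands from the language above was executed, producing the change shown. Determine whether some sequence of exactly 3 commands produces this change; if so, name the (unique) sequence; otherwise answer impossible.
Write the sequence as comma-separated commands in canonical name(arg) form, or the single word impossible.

key: order matters: swapping face(W) and turn(left) lands elsewhere
initial: (2, 3) facing down
[1] after face(W): (2, 3) facing left
[2] after strafe(right, 2): (2, 5) facing left
[3] after turn(left): (2, 5) facing down
no other 3-command option fits: unique.

face(W), strafe(right, 2), turn(left)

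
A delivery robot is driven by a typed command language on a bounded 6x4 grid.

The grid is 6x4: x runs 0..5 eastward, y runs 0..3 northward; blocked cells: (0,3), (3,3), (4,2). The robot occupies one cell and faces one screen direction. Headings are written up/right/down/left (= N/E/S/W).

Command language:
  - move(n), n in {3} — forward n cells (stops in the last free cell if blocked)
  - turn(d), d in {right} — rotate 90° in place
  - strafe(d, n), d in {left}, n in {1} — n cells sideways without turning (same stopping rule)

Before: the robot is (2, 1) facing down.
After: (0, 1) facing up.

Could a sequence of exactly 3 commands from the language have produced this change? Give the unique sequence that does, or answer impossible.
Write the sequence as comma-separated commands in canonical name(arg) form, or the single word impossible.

key: position moved to (0,1) AND the heading swung to N — translation plus rotation needed
initial: (2, 1) facing down
1. turn(right) → (2, 1) facing left
2. move(3) → (0, 1) facing left
3. turn(right) → (0, 1) facing up
no rival 3-sequence matches.

turn(right), move(3), turn(right)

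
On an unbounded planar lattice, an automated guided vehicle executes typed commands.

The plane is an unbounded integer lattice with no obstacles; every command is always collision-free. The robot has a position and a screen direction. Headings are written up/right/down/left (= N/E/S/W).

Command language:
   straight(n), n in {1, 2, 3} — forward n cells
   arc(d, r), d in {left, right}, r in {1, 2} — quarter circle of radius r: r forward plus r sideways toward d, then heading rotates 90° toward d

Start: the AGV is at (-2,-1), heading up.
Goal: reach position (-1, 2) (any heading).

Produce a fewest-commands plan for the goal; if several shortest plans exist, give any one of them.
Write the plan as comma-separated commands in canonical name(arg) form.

straight(2), arc(right, 1)

begin: at (-2,-1), heading up
t=1 straight(2) ⇒ at (-2,1), heading up
t=2 arc(right, 1) ⇒ at (-1,2), heading right
no 1-step plan works, so 2 is optimal.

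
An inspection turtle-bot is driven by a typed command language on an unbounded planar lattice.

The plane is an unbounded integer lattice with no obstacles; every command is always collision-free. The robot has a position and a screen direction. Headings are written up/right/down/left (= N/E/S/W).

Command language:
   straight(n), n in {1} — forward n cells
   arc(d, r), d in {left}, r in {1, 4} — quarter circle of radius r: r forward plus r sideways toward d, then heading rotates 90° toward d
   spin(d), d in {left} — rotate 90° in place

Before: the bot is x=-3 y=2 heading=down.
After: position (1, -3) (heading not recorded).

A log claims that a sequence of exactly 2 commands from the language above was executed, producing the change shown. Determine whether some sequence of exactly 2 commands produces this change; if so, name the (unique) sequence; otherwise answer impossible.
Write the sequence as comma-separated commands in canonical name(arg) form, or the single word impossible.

straight(1), arc(left, 4)

key: running arc(left, 4) before straight(1) would end elsewhere — order is forced
begin: x=-3 y=2 heading=down
[1] after straight(1): x=-3 y=1 heading=down
[2] after arc(left, 4): x=1 y=-3 heading=right
all 16 alternatives checked — unique.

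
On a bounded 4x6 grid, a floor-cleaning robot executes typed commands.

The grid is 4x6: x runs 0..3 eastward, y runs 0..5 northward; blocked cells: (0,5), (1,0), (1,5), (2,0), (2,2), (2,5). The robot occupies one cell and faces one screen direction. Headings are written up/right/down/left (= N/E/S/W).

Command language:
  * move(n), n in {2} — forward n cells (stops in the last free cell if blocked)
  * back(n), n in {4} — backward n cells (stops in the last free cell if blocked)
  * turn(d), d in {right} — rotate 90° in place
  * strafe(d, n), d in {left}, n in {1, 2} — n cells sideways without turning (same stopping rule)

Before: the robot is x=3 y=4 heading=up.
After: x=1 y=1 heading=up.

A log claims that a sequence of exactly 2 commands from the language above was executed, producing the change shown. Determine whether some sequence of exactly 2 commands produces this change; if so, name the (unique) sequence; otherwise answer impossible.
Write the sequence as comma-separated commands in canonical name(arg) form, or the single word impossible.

strafe(left, 2), back(4)

key: back(4) is stopped early by the blocked cell at (1,0)
t0: x=3 y=4 heading=up
t=1 strafe(left, 2) ⇒ x=1 y=4 heading=up
t=2 back(4) ⇒ x=1 y=1 heading=up
no other 2-command option fits: unique.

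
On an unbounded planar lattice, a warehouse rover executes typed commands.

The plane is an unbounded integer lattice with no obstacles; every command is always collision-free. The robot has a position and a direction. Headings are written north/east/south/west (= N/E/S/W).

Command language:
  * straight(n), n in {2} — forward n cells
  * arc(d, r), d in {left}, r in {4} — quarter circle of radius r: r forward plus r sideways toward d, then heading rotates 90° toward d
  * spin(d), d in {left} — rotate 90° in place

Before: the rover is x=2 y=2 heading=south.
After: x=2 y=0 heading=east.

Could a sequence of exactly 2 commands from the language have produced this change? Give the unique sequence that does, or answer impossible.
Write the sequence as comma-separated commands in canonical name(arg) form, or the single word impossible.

key: running spin(left) before straight(2) would end elsewhere — order is forced
start: x=2 y=2 heading=south
[1] after straight(2): x=2 y=0 heading=south
[2] after spin(left): x=2 y=0 heading=east
all 9 alternatives checked — unique.

straight(2), spin(left)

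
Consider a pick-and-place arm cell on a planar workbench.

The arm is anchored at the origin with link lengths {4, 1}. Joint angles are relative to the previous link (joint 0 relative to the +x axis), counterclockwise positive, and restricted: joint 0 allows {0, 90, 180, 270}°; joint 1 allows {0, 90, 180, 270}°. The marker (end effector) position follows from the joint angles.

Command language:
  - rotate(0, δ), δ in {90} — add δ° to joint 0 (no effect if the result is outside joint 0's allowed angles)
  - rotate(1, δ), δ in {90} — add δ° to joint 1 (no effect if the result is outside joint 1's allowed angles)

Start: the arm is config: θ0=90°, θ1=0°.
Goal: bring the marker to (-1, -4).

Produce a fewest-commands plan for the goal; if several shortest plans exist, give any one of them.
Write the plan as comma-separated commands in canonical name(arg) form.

initial: config: θ0=90°, θ1=0°
t=1 rotate(0, 90) ⇒ config: θ0=180°, θ1=0°
t=2 rotate(0, 90) ⇒ config: θ0=270°, θ1=0°
t=3 rotate(1, 90) ⇒ config: θ0=270°, θ1=90°
t=4 rotate(1, 90) ⇒ config: θ0=270°, θ1=180°
t=5 rotate(1, 90) ⇒ config: θ0=270°, θ1=270°
shorter routes all fall short; 5 is best.

rotate(0, 90), rotate(0, 90), rotate(1, 90), rotate(1, 90), rotate(1, 90)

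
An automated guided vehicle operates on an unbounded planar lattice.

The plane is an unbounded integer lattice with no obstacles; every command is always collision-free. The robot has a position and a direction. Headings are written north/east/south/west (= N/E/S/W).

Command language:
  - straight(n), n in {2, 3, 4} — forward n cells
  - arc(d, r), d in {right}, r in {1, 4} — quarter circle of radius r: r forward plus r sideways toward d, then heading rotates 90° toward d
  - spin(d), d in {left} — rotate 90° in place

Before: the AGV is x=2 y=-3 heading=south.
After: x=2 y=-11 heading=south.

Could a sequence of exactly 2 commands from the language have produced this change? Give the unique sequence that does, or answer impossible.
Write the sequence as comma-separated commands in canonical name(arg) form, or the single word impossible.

key: still facing S at the end — nothing in the sequence rotates
begin: x=2 y=-3 heading=south
1. straight(4) → x=2 y=-7 heading=south
2. straight(4) → x=2 y=-11 heading=south
no other 2-command option fits: unique.

straight(4), straight(4)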